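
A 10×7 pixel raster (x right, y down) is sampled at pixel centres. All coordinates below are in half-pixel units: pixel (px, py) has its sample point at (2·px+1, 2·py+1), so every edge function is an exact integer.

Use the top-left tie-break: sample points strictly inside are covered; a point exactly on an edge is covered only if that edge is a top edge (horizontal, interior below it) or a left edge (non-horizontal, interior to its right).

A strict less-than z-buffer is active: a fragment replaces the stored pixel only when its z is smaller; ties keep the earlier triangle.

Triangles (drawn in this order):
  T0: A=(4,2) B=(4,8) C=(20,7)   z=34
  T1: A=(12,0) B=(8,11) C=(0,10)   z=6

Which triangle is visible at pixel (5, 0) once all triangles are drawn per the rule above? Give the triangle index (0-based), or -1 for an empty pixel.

T0:
  2·area = 96  (B↔C swapped to make it positive)
  edge (4, 2)→(20, 7): d=(16,5) right/bottom  bias=-1
  edge (20, 7)→(4, 8): d=(-16,1) right/bottom  bias=-1
  edge (4, 8)→(4, 2): d=(0,-6) top-left  bias=+0
    (2,1)@(5, 3): e=[11,79,6] → #
    (3,1)@(7, 3): e=[1,77,18] → #
    (4,1)@(9, 3): e=[-9,75,30] → ·
    (2,2)@(5, 5): e=[43,47,6] → #
    (4,2)@(9, 5): e=[23,43,30] → #
    (5,2)@(11, 5): e=[13,41,42] → #
    (6,2)@(13, 5): e=[3,39,54] → #
    (7,2)@(15, 5): e=[-7,37,66] → ·
    (2,3)@(5, 7): e=[75,15,6] → #
    (7,3)@(15, 7): e=[25,5,66] → #
    (8,3)@(17, 7): e=[15,3,78] → #
    (9,3)@(19, 7): e=[5,1,90] → #
  covered (15 px):
    · · · · · · · · · ·
    · · # # · · · · · ·
    · · # # # # # · · ·
    · · # # # # # # # #
    · · · · · · · · · ·
    · · · · · · · · · ·
    · · · · · · · · · ·
T1:
  2·area = 92
  edge (12, 0)→(8, 11): d=(-4,11) right/bottom  bias=-1
  edge (8, 11)→(0, 10): d=(-8,-1) top-left  bias=+0
  edge (0, 10)→(12, 0): d=(12,-10) top-left  bias=+0
    (5,0)@(11, 1): e=[7,83,2] → #
    (6,0)@(13, 1): e=[-15,85,22] → ·
    (4,1)@(9, 3): e=[21,65,6] → #
    (5,1)@(11, 3): e=[-1,67,26] → ·
    (3,2)@(7, 5): e=[35,47,10] → #
    (5,2)@(11, 5): e=[-9,51,50] → ·
    (2,3)@(5, 7): e=[49,29,14] → #
    (5,3)@(11, 7): e=[-17,35,74] → ·
    (1,4)@(3, 9): e=[63,11,18] → #
    (4,4)@(9, 9): e=[-3,17,78] → ·
    (1,5)@(3, 11): e=[55,-5,42] → ·
    (2,5)@(5, 11): e=[33,-3,62] → ·
  covered (10 px):
    · · · · · # · · · ·
    · · · · # · · · · ·
    · · · # # · · · · ·
    · · # # # · · · · ·
    · # # # · · · · · ·
    · · · · · · · · · ·
    · · · · · · · · · ·

Z-buffer (winner per pixel, '.' = empty):
  . . . . . 1 . . . .
  . . 0 0 1 . . . . .
  . . 0 1 1 0 0 . . .
  . . 1 1 1 0 0 0 0 0
  . 1 1 1 . . . . . .
  . . . . . . . . . .
  . . . . . . . . . .

Answer: 1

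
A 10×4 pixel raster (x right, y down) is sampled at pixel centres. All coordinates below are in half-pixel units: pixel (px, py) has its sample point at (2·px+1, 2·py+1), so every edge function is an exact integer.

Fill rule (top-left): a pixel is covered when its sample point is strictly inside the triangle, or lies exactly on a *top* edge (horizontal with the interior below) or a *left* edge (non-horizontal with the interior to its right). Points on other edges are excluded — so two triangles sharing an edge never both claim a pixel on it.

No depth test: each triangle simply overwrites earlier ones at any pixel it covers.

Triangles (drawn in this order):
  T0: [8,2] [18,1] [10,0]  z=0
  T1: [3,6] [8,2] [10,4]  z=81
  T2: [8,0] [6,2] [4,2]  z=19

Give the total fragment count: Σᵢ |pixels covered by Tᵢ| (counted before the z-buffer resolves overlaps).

T0:
  2·area = 18  (B↔C swapped to make it positive)
  edge (8, 2)→(10, 0): d=(2,-2) top-left  bias=+0
  edge (10, 0)→(18, 1): d=(8,1) right/bottom  bias=-1
  edge (18, 1)→(8, 2): d=(-10,1) right/bottom  bias=-1
    (4,0)@(9, 1): e=[0,9,9] → #  [on edge]
    (5,0)@(11, 1): e=[4,7,7] → #
    (6,0)@(13, 1): e=[8,5,5] → #
    (7,0)@(15, 1): e=[12,3,3] → #
    (8,0)@(17, 1): e=[16,1,1] → #
    (9,0)@(19, 1): e=[20,-1,-1] → ·
    (3,1)@(7, 3): e=[0,27,-9] → ·  [on edge]
    (4,1)@(9, 3): e=[4,25,-11] → ·
    (5,1)@(11, 3): e=[8,23,-13] → ·
    (6,1)@(13, 3): e=[12,21,-15] → ·
    (7,1)@(15, 3): e=[16,19,-17] → ·
    (8,1)@(17, 3): e=[20,17,-19] → ·
    (2,2)@(5, 5): e=[0,45,-27] → ·  [on edge]
    (1,3)@(3, 7): e=[0,63,-45] → ·  [on edge]
  covered (5 px):
    · · · · # # # # # ·
    · · · · · · · · · ·
    · · · · · · · · · ·
    · · · · · · · · · ·
T1:
  2·area = 18
  edge (3, 6)→(8, 2): d=(5,-4) top-left  bias=+0
  edge (8, 2)→(10, 4): d=(2,2) right/bottom  bias=-1
  edge (10, 4)→(3, 6): d=(-7,2) right/bottom  bias=-1
    (3,0)@(7, 1): e=[-9,0,27] → ·  [on edge]
    (3,1)@(7, 3): e=[1,4,13] → #
    (4,1)@(9, 3): e=[9,0,9] → ·  [on edge]
    (2,2)@(5, 5): e=[3,12,3] → #
    (3,2)@(7, 5): e=[11,8,-1] → ·
    (5,2)@(11, 5): e=[27,0,-9] → ·  [on edge]
    (2,3)@(5, 7): e=[13,16,-11] → ·
    (6,3)@(13, 7): e=[45,0,-27] → ·  [on edge]
  covered (2 px):
    · · · · · · · · · ·
    · · · # · · · · · ·
    · · # · · · · · · ·
    · · · · · · · · · ·
T2:
  2·area = 4
  edge (8, 0)→(6, 2): d=(-2,2) right/bottom  bias=-1
  edge (6, 2)→(4, 2): d=(-2,0) right/bottom  bias=-1
  edge (4, 2)→(8, 0): d=(4,-2) top-left  bias=+0
    (3,0)@(7, 1): e=[0,2,2] → ·  [on edge]
    (2,1)@(5, 3): e=[0,-2,6] → ·  [on edge]
    (1,2)@(3, 5): e=[0,-6,10] → ·  [on edge]
    (0,3)@(1, 7): e=[0,-10,14] → ·  [on edge]
  covered (0 px):
    · · · · · · · · · ·
    · · · · · · · · · ·
    · · · · · · · · · ·
    · · · · · · · · · ·

Answer: 7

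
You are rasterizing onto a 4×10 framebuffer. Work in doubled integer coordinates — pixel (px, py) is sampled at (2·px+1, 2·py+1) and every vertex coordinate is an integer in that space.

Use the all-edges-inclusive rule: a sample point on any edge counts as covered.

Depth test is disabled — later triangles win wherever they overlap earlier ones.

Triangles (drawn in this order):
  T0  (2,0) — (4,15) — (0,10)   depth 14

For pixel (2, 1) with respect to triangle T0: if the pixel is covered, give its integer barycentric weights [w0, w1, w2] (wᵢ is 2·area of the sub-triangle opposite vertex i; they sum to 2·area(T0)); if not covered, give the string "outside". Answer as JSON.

T0:
  2·area = 50
  edge (2, 0)→(4, 15): d=(2,15) inclusive
  edge (4, 15)→(0, 10): d=(-4,-5) inclusive
  edge (0, 10)→(2, 0): d=(2,-10) inclusive
    (0,2)@(1, 5): e=[25,25,0] → █  [on edge]
    (1,2)@(3, 5): e=[-5,35,20] → ·
    (0,3)@(1, 7): e=[29,17,4] → █
    (1,3)@(3, 7): e=[-1,27,24] → ·
    (0,4)@(1, 9): e=[33,9,8] → █
    (1,4)@(3, 9): e=[3,19,28] → █
    (2,4)@(5, 9): e=[-27,29,48] → ·
    (0,5)@(1, 11): e=[37,1,12] → █
    (2,5)@(5, 11): e=[-23,21,52] → ·
    (0,6)@(1, 13): e=[41,-7,16] → ·
    (1,6)@(3, 13): e=[11,3,36] → █
    (2,6)@(5, 13): e=[-19,13,56] → ·
  covered (7 px):
    · · · ·
    · · · ·
    █ · · ·
    █ · · ·
    █ █ · ·
    █ █ · ·
    · █ · ·
    · · · ·
    · · · ·
    · · · ·

Answer: "outside"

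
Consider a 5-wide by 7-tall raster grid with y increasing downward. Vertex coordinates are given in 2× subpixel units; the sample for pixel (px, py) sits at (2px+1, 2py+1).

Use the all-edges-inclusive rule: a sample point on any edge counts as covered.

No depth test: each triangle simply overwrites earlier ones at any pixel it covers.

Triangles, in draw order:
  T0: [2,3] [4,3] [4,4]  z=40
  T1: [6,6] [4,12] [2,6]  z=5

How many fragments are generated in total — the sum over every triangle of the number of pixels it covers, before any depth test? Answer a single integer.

T0:
  2·area = 2
  edge (2, 3)→(4, 3): d=(2,0) inclusive
  edge (4, 3)→(4, 4): d=(0,1) inclusive
  edge (4, 4)→(2, 3): d=(-2,-1) inclusive
    (0,1)@(1, 3): e=[0,3,-1] → ·  [on edge]
    (1,1)@(3, 3): e=[0,1,1] → █  [on edge]
    (2,1)@(5, 3): e=[0,-1,3] → ·  [on edge]
    (3,1)@(7, 3): e=[0,-3,5] → ·  [on edge]
    (4,1)@(9, 3): e=[0,-5,7] → ·  [on edge]
    (1,2)@(3, 5): e=[4,1,-3] → ·
  covered (1 px):
    · · · · ·
    · █ · · ·
    · · · · ·
    · · · · ·
    · · · · ·
    · · · · ·
    · · · · ·
T1:
  2·area = 24
  edge (6, 6)→(4, 12): d=(-2,6) inclusive
  edge (4, 12)→(2, 6): d=(-2,-6) inclusive
  edge (2, 6)→(6, 6): d=(4,0) inclusive
    (0,1)@(1, 3): e=[36,0,-12] → ·  [on edge]
    (3,1)@(7, 3): e=[0,36,-12] → ·  [on edge]
    (1,3)@(3, 7): e=[16,4,4] → █
    (2,3)@(5, 7): e=[4,16,4] → █
    (3,3)@(7, 7): e=[-8,28,4] → ·
    (1,4)@(3, 9): e=[12,0,12] → █  [on edge]
    (2,4)@(5, 9): e=[0,12,12] → █  [on edge]
    (3,4)@(7, 9): e=[-12,24,12] → ·
    (1,5)@(3, 11): e=[8,-4,20] → ·
    (2,5)@(5, 11): e=[-4,8,20] → ·
  covered (4 px):
    · · · · ·
    · · · · ·
    · · · · ·
    · █ █ · ·
    · █ █ · ·
    · · · · ·
    · · · · ·

Answer: 5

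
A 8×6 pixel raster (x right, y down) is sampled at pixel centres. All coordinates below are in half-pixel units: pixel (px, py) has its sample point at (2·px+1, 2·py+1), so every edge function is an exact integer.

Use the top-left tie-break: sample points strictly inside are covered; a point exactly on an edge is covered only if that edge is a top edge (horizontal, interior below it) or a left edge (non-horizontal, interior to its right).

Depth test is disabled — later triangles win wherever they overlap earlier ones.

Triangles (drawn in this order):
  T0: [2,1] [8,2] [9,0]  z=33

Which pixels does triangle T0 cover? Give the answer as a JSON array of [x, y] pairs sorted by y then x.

T0:
  2·area = 13  (B↔C swapped to make it positive)
  edge (2, 1)→(9, 0): d=(7,-1) top-left  bias=+0
  edge (9, 0)→(8, 2): d=(-1,2) right/bottom  bias=-1
  edge (8, 2)→(2, 1): d=(-6,-1) top-left  bias=+0
    (1,0)@(3, 1): e=[1,11,1] → #
    (2,0)@(5, 1): e=[3,7,3] → #
    (3,0)@(7, 1): e=[5,3,5] → #
    (4,0)@(9, 1): e=[7,-1,7] → ·
    (1,1)@(3, 3): e=[15,9,-11] → ·
    (2,1)@(5, 3): e=[17,5,-9] → ·
    (3,1)@(7, 3): e=[19,1,-7] → ·
  covered (3 px):
    · # # # · · · ·
    · · · · · · · ·
    · · · · · · · ·
    · · · · · · · ·
    · · · · · · · ·
    · · · · · · · ·

Answer: [[1,0],[2,0],[3,0]]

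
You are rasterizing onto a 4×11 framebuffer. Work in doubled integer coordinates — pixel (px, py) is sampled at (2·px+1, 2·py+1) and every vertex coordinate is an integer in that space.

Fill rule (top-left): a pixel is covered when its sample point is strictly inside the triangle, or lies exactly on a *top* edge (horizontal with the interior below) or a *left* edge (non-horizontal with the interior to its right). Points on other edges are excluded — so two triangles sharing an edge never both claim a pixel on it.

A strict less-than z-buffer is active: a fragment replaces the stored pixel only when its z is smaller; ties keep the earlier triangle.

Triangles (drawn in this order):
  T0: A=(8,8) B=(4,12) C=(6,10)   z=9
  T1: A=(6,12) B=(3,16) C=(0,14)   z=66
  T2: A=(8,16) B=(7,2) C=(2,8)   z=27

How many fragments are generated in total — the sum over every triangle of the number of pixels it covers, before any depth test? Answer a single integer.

T0:
  degenerate (2·area = 0) — covers nothing
T1:
  2·area = 18
  edge (6, 12)→(3, 16): d=(-3,4) right/bottom  bias=-1
  edge (3, 16)→(0, 14): d=(-3,-2) top-left  bias=+0
  edge (0, 14)→(6, 12): d=(6,-2) top-left  bias=+0
    (1,6)@(3, 13): e=[9,9,0] → X  [on edge]
    (2,6)@(5, 13): e=[1,13,4] → X
    (3,6)@(7, 13): e=[-7,17,8] → .
    (1,7)@(3, 15): e=[3,3,12] → X
    (2,7)@(5, 15): e=[-5,7,16] → .
    (1,8)@(3, 17): e=[-3,-3,24] → .
  covered (3 px):
    . . . .
    . . . .
    . . . .
    . . . .
    . . . .
    . . . .
    . X X .
    . X . .
    . . . .
    . . . .
    . . . .
T2:
  2·area = 76  (B↔C swapped to make it positive)
  edge (8, 16)→(2, 8): d=(-6,-8) top-left  bias=+0
  edge (2, 8)→(7, 2): d=(5,-6) top-left  bias=+0
  edge (7, 2)→(8, 16): d=(1,14) right/bottom  bias=-1
    (3,1)@(7, 3): e=[70,5,1] → X
    (2,2)@(5, 5): e=[42,3,31] → X
    (1,3)@(3, 7): e=[14,1,61] → X
    (1,4)@(3, 9): e=[2,11,63] → X
    (1,5)@(3, 11): e=[-10,21,65] → .
    (2,5)@(5, 11): e=[6,33,37] → X
    (2,6)@(5, 13): e=[-6,43,39] → .
    (3,6)@(7, 13): e=[10,55,11] → X
    (3,7)@(7, 15): e=[-2,65,13] → .
  covered (12 px):
    . . . .
    . . . X
    . . X X
    . X X X
    . X X X
    . . X X
    . . . X
    . . . .
    . . . .
    . . . .
    . . . .

Result: 15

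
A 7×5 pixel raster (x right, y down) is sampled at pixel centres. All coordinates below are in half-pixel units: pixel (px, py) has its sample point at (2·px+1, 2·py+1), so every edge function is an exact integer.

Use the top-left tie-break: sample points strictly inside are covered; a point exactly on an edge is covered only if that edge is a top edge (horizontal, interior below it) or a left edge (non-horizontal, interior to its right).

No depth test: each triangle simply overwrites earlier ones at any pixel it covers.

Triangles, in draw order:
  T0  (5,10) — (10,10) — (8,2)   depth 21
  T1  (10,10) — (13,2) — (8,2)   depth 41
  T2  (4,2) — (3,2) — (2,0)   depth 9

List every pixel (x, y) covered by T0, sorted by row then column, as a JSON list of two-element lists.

T0:
  2·area = 40  (B↔C swapped to make it positive)
  edge (5, 10)→(8, 2): d=(3,-8) top-left  bias=+0
  edge (8, 2)→(10, 10): d=(2,8) right/bottom  bias=-1
  edge (10, 10)→(5, 10): d=(-5,0) right/bottom  bias=-1
    (3,2)@(7, 5): e=[1,14,25] → X
    (4,2)@(9, 5): e=[17,-2,25] → .
    (3,3)@(7, 7): e=[7,18,15] → X
    (4,3)@(9, 7): e=[23,2,15] → X
    (5,3)@(11, 7): e=[39,-14,15] → .
    (3,4)@(7, 9): e=[13,22,5] → X
    (5,4)@(11, 9): e=[45,-10,5] → .
  covered (5 px):
    . . . . . . .
    . . . . . . .
    . . . X . . .
    . . . X X . .
    . . . X X . .
T1:
  2·area = 40  (B↔C swapped to make it positive)
  edge (10, 10)→(8, 2): d=(-2,-8) top-left  bias=+0
  edge (8, 2)→(13, 2): d=(5,0) top-left  bias=+0
  edge (13, 2)→(10, 10): d=(-3,8) right/bottom  bias=-1
    (4,1)@(9, 3): e=[6,5,29] → X
    (5,1)@(11, 3): e=[22,5,13] → X
    (6,1)@(13, 3): e=[38,5,-3] → .
    (4,2)@(9, 5): e=[2,15,23] → X
    (6,2)@(13, 5): e=[34,15,-9] → .
    (4,3)@(9, 7): e=[-2,25,17] → .
    (5,3)@(11, 7): e=[14,25,1] → X
    (6,3)@(13, 7): e=[30,25,-15] → .
    (5,4)@(11, 9): e=[10,35,-5] → .
  covered (5 px):
    . . . . . . .
    . . . . X X .
    . . . . X X .
    . . . . . X .
    . . . . . . .
T2:
  2·area = 2
  edge (4, 2)→(3, 2): d=(-1,0) right/bottom  bias=-1
  edge (3, 2)→(2, 0): d=(-1,-2) top-left  bias=+0
  edge (2, 0)→(4, 2): d=(2,2) right/bottom  bias=-1
    (1,0)@(3, 1): e=[1,1,0] → .  [on edge]
    (2,1)@(5, 3): e=[-1,3,0] → .  [on edge]
    (3,2)@(7, 5): e=[-3,5,0] → .  [on edge]
    (4,3)@(9, 7): e=[-5,7,0] → .  [on edge]
    (5,4)@(11, 9): e=[-7,9,0] → .  [on edge]
  covered (0 px):
    . . . . . . .
    . . . . . . .
    . . . . . . .
    . . . . . . .
    . . . . . . .

Final: [[3,2],[3,3],[4,3],[3,4],[4,4]]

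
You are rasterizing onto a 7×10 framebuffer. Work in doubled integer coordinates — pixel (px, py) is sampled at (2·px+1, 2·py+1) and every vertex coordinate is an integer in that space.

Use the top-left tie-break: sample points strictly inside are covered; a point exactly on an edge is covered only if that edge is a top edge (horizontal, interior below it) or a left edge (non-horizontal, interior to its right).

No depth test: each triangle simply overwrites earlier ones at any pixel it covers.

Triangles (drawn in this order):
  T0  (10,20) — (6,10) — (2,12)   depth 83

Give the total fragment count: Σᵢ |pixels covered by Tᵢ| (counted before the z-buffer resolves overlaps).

T0:
  2·area = 48  (B↔C swapped to make it positive)
  edge (10, 20)→(2, 12): d=(-8,-8) top-left  bias=+0
  edge (2, 12)→(6, 10): d=(4,-2) top-left  bias=+0
  edge (6, 10)→(10, 20): d=(4,10) right/bottom  bias=-1
    (0,5)@(1, 11): e=[0,-6,54] → ·  [on edge]
    (2,5)@(5, 11): e=[32,2,14] → #
    (3,5)@(7, 11): e=[48,6,-6] → ·
    (1,6)@(3, 13): e=[0,6,42] → #  [on edge]
    (3,6)@(7, 13): e=[32,14,2] → #
    (4,6)@(9, 13): e=[48,18,-18] → ·
    (1,7)@(3, 15): e=[-16,14,50] → ·
    (2,7)@(5, 15): e=[0,18,30] → #  [on edge]
    (4,7)@(9, 15): e=[32,26,-10] → ·
    (2,8)@(5, 17): e=[-16,26,38] → ·
    (3,8)@(7, 17): e=[0,30,18] → #  [on edge]
    (4,8)@(9, 17): e=[16,34,-2] → ·
    (4,9)@(9, 19): e=[0,42,6] → #  [on edge]
  covered (8 px):
    · · · · · · ·
    · · · · · · ·
    · · · · · · ·
    · · · · · · ·
    · · · · · · ·
    · · # · · · ·
    · # # # · · ·
    · · # # · · ·
    · · · # · · ·
    · · · · # · ·

Final: 8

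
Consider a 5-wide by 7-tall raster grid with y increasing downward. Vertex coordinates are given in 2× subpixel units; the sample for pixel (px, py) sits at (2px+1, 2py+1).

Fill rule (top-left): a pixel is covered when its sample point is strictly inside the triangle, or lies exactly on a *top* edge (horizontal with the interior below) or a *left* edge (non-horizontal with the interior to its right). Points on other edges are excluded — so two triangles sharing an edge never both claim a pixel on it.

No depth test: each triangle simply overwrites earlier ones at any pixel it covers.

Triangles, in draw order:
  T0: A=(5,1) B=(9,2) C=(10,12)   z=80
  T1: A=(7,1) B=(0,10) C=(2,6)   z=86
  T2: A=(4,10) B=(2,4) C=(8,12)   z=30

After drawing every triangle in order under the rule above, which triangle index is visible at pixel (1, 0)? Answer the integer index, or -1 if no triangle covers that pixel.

T0:
  2·area = 39
  edge (5, 1)→(9, 2): d=(4,1) right/bottom  bias=-1
  edge (9, 2)→(10, 12): d=(1,10) right/bottom  bias=-1
  edge (10, 12)→(5, 1): d=(-5,-11) top-left  bias=+0
    (2,0)@(5, 1): e=[0,39,0] → ·  [on edge]
    (3,1)@(7, 3): e=[6,21,12] → #
    (4,1)@(9, 3): e=[4,1,34] → #
    (3,2)@(7, 5): e=[14,23,2] → #
    (3,3)@(7, 7): e=[22,25,-8] → ·
    (4,3)@(9, 7): e=[20,5,14] → #
    (4,4)@(9, 9): e=[28,7,4] → #
    (4,5)@(9, 11): e=[36,9,-6] → ·
  covered (6 px):
    · · · · ·
    · · · # #
    · · · # #
    · · · · #
    · · · · #
    · · · · ·
    · · · · ·
T1:
  2·area = 10
  edge (7, 1)→(0, 10): d=(-7,9) right/bottom  bias=-1
  edge (0, 10)→(2, 6): d=(2,-4) top-left  bias=+0
  edge (2, 6)→(7, 1): d=(5,-5) top-left  bias=+0
    (3,0)@(7, 1): e=[0,10,0] → ·  [on edge]
    (2,1)@(5, 3): e=[4,6,0] → #  [on edge]
    (3,1)@(7, 3): e=[-14,14,10] → ·
    (1,2)@(3, 5): e=[8,2,0] → #  [on edge]
    (2,2)@(5, 5): e=[-10,10,10] → ·
    (0,3)@(1, 7): e=[12,-2,0] → ·  [on edge]
    (1,3)@(3, 7): e=[-6,6,10] → ·
  covered (2 px):
    · · · · ·
    · · # · ·
    · # · · ·
    · · · · ·
    · · · · ·
    · · · · ·
    · · · · ·
T2:
  2·area = 20
  edge (4, 10)→(2, 4): d=(-2,-6) top-left  bias=+0
  edge (2, 4)→(8, 12): d=(6,8) right/bottom  bias=-1
  edge (8, 12)→(4, 10): d=(-4,-2) top-left  bias=+0
    (0,0)@(1, 1): e=[0,-10,30] → ·  [on edge]
    (1,3)@(3, 7): e=[0,10,10] → #  [on edge]
    (2,3)@(5, 7): e=[12,-6,14] → ·
    (1,4)@(3, 9): e=[-4,22,2] → ·
    (2,4)@(5, 9): e=[8,6,6] → #
    (3,4)@(7, 9): e=[20,-10,10] → ·
    (2,5)@(5, 11): e=[4,18,-2] → ·
    (3,5)@(7, 11): e=[16,2,2] → #
    (4,5)@(9, 11): e=[28,-14,6] → ·
    (2,6)@(5, 13): e=[0,30,-10] → ·  [on edge]
    (3,6)@(7, 13): e=[12,14,-6] → ·
  covered (3 px):
    · · · · ·
    · · · · ·
    · · · · ·
    · # · · ·
    · · # · ·
    · · · # ·
    · · · · ·

Z-buffer (winner per pixel, '.' = empty):
  . . . . .
  . . 1 0 0
  . 1 . 0 0
  . 2 . . 0
  . . 2 . 0
  . . . 2 .
  . . . . .

Result: -1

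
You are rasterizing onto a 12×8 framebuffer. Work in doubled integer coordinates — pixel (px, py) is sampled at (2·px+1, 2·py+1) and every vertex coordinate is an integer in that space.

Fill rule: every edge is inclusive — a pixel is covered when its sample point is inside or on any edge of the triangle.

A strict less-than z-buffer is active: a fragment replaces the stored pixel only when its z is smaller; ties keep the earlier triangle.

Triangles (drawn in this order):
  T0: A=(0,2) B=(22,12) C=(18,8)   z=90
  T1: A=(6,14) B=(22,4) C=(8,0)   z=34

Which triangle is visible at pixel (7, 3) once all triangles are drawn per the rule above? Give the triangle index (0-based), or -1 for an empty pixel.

T0:
  2·area = 48  (B↔C swapped to make it positive)
  edge (0, 2)→(18, 8): d=(18,6) inclusive
  edge (18, 8)→(22, 12): d=(4,4) inclusive
  edge (22, 12)→(0, 2): d=(-22,-10) inclusive
    (5,0)@(11, 1): e=[-84,0,132] → ·  [on edge]
    (1,1)@(3, 3): e=[0,40,8] → #  [on edge]
    (2,1)@(5, 3): e=[-12,32,28] → ·
    (6,1)@(13, 3): e=[-60,0,108] → ·  [on edge]
    (1,2)@(3, 5): e=[36,48,-36] → ·
    (3,2)@(7, 5): e=[12,32,4] → #
    (4,2)@(9, 5): e=[0,24,24] → #  [on edge]
    (5,2)@(11, 5): e=[-12,16,44] → ·
    (7,2)@(15, 5): e=[-36,0,84] → ·  [on edge]
    (3,3)@(7, 7): e=[48,40,-40] → ·
    (4,3)@(9, 7): e=[36,32,-20] → ·
    (5,3)@(11, 7): e=[24,24,0] → #  [on edge]
    (7,3)@(15, 7): e=[0,8,40] → #  [on edge]
    (8,3)@(17, 7): e=[-12,0,60] → ·  [on edge]
    (9,4)@(19, 9): e=[12,0,36] → #  [on edge]
    (10,4)@(21, 9): e=[0,-8,56] → ·  [on edge]
    (10,5)@(21, 11): e=[36,0,12] → #  [on edge]
    (11,6)@(23, 13): e=[60,0,-12] → ·  [on edge]
  covered (9 px):
    · · · · · · · · · · · ·
    · # · · · · · · · · · ·
    · · · # # · · · · · · ·
    · · · · · # # # · · · ·
    · · · · · · · · # # · ·
    · · · · · · · · · · # ·
    · · · · · · · · · · · ·
    · · · · · · · · · · · ·
T1:
  2·area = 204  (B↔C swapped to make it positive)
  edge (6, 14)→(8, 0): d=(2,-14) inclusive
  edge (8, 0)→(22, 4): d=(14,4) inclusive
  edge (22, 4)→(6, 14): d=(-16,10) inclusive
    (4,0)@(9, 1): e=[16,10,178] → #
    (5,0)@(11, 1): e=[44,2,158] → #
    (6,0)@(13, 1): e=[72,-6,138] → ·
    (4,1)@(9, 3): e=[20,38,146] → #
    (6,1)@(13, 3): e=[76,22,106] → #
    (7,1)@(15, 3): e=[104,14,86] → #
    (8,1)@(17, 3): e=[132,6,66] → #
    (9,1)@(19, 3): e=[160,-2,46] → ·
    (4,2)@(9, 5): e=[24,66,114] → #
    (9,2)@(19, 5): e=[164,26,14] → #
    (10,2)@(21, 5): e=[192,18,-6] → ·
    (3,3)@(7, 7): e=[0,102,102] → #  [on edge]
  covered (26 px):
    · · · · # # · · · · · ·
    · · · · # # # # # · · ·
    · · · · # # # # # # · ·
    · · · # # # # # # · · ·
    · · · # # # # · · · · ·
    · · · # # · · · · · · ·
    · · · # · · · · · · · ·
    · · · · · · · · · · · ·

Z-buffer (winner per pixel, '.' = empty):
  . . . . 1 1 . . . . . .
  . 0 . . 1 1 1 1 1 . . .
  . . . 0 1 1 1 1 1 1 . .
  . . . 1 1 1 1 1 1 . . .
  . . . 1 1 1 1 . 0 0 . .
  . . . 1 1 . . . . . 0 .
  . . . 1 . . . . . . . .
  . . . . . . . . . . . .

Result: 1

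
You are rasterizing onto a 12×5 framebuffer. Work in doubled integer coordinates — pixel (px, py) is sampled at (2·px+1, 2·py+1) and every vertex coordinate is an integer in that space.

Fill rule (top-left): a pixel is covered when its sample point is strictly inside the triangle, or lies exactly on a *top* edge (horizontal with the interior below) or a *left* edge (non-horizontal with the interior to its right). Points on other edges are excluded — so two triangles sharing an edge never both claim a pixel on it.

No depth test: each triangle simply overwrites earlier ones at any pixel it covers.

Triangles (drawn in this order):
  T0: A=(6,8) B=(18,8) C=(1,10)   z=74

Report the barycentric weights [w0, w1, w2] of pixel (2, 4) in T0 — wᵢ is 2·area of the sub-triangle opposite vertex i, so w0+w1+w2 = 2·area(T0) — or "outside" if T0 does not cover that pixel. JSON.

T0:
  2·area = 24
  edge (6, 8)→(18, 8): d=(12,0) top-left  bias=+0
  edge (18, 8)→(1, 10): d=(-17,2) right/bottom  bias=-1
  edge (1, 10)→(6, 8): d=(5,-2) top-left  bias=+0
    (2,4)@(5, 9): e=[12,9,3] → █
    (3,4)@(7, 9): e=[12,5,7] → █
    (4,4)@(9, 9): e=[12,1,11] → █
    (5,4)@(11, 9): e=[12,-3,15] → ·
  covered (3 px):
    · · · · · · · · · · · ·
    · · · · · · · · · · · ·
    · · · · · · · · · · · ·
    · · · · · · · · · · · ·
    · · █ █ █ · · · · · · ·

Answer: [9,3,12]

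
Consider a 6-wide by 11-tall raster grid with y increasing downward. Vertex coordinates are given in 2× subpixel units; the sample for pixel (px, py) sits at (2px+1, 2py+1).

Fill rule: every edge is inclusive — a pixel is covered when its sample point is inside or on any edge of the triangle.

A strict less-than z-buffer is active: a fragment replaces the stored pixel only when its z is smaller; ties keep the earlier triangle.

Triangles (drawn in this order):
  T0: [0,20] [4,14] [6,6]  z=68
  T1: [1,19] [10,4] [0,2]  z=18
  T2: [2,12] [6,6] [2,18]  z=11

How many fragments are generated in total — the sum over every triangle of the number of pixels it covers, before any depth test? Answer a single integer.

T0:
  2·area = 20  (B↔C swapped to make it positive)
  edge (0, 20)→(6, 6): d=(6,-14) inclusive
  edge (6, 6)→(4, 14): d=(-2,8) inclusive
  edge (4, 14)→(0, 20): d=(-4,6) inclusive
    (2,4)@(5, 9): e=[4,2,14] → X
    (3,4)@(7, 9): e=[32,-14,2] → .
    (2,5)@(5, 11): e=[16,-2,6] → .
    (1,6)@(3, 13): e=[0,10,10] → X  [on edge]
    (2,6)@(5, 13): e=[28,-6,-2] → .
    (1,7)@(3, 15): e=[12,6,2] → X
    (2,7)@(5, 15): e=[40,-10,-10] → .
    (1,8)@(3, 17): e=[24,2,-6] → .
  covered (3 px):
    . . . . . .
    . . . . . .
    . . . . . .
    . . . . . .
    . . X . . .
    . . . . . .
    . X . . . .
    . X . . . .
    . . . . . .
    . . . . . .
    . . . . . .
T1:
  2·area = 168  (B↔C swapped to make it positive)
  edge (1, 19)→(0, 2): d=(-1,-17) inclusive
  edge (0, 2)→(10, 4): d=(10,2) inclusive
  edge (10, 4)→(1, 19): d=(-9,15) inclusive
    (0,1)@(1, 3): e=[16,8,144] → X
    (1,1)@(3, 3): e=[50,4,114] → X
    (2,1)@(5, 3): e=[84,0,84] → X  [on edge]
    (3,1)@(7, 3): e=[118,-4,54] → .
    (0,2)@(1, 5): e=[14,28,126] → X
    (3,2)@(7, 5): e=[116,16,36] → X
    (4,2)@(9, 5): e=[150,12,6] → X
    (5,2)@(11, 5): e=[184,8,-24] → .
    (0,3)@(1, 7): e=[12,48,108] → X
    (4,3)@(9, 7): e=[148,32,-12] → .
    (0,4)@(1, 9): e=[10,68,90] → X
    (3,4)@(7, 9): e=[112,56,0] → X  [on edge]
    (0,9)@(1, 19): e=[0,168,0] → X  [on edge]
  covered (25 px):
    . . . . . .
    X X X . . .
    X X X X X .
    X X X X . .
    X X X X . .
    X X X . . .
    X X . . . .
    X X . . . .
    X . . . . .
    X . . . . .
    . . . . . .
T2:
  2·area = 24
  edge (2, 12)→(6, 6): d=(4,-6) inclusive
  edge (6, 6)→(2, 18): d=(-4,12) inclusive
  edge (2, 18)→(2, 12): d=(0,-6) inclusive
    (3,1)@(7, 3): e=[-6,0,30] → .  [on edge]
    (2,4)@(5, 9): e=[6,0,18] → X  [on edge]
    (3,4)@(7, 9): e=[18,-24,30] → .
    (1,5)@(3, 11): e=[2,16,6] → X
    (2,5)@(5, 11): e=[14,-8,18] → .
    (1,6)@(3, 13): e=[10,8,6] → X
    (2,6)@(5, 13): e=[22,-16,18] → .
    (1,7)@(3, 15): e=[18,0,6] → X  [on edge]
    (2,7)@(5, 15): e=[30,-24,18] → .
    (1,8)@(3, 17): e=[26,-8,6] → .
    (0,10)@(1, 21): e=[30,0,-6] → .  [on edge]
  covered (4 px):
    . . . . . .
    . . . . . .
    . . . . . .
    . . . . . .
    . . X . . .
    . X . . . .
    . X . . . .
    . X . . . .
    . . . . . .
    . . . . . .
    . . . . . .

Final: 32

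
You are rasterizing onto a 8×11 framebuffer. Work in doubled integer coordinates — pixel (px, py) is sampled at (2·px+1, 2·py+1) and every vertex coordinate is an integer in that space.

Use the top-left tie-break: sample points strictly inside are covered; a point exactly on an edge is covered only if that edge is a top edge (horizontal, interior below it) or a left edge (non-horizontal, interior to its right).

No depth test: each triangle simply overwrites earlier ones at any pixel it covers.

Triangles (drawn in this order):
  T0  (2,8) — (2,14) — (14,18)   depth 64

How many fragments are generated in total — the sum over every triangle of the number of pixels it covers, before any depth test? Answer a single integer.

T0:
  2·area = 72  (B↔C swapped to make it positive)
  edge (2, 8)→(14, 18): d=(12,10) right/bottom  bias=-1
  edge (14, 18)→(2, 14): d=(-12,-4) top-left  bias=+0
  edge (2, 14)→(2, 8): d=(0,-6) top-left  bias=+0
    (1,4)@(3, 9): e=[2,64,6] → X
    (2,4)@(5, 9): e=[-18,72,18] → .
    (1,5)@(3, 11): e=[26,40,6] → X
    (2,5)@(5, 11): e=[6,48,18] → X
    (3,5)@(7, 11): e=[-14,56,30] → .
    (1,6)@(3, 13): e=[50,16,6] → X
    (3,6)@(7, 13): e=[10,32,30] → X
    (4,6)@(9, 13): e=[-10,40,42] → .
    (1,7)@(3, 15): e=[74,-8,6] → .
    (2,7)@(5, 15): e=[54,0,18] → X  [on edge]
    (4,7)@(9, 15): e=[14,16,42] → X
    (5,7)@(11, 15): e=[-6,24,54] → .
    (5,8)@(11, 17): e=[18,0,54] → X  [on edge]
  covered (10 px):
    . . . . . . . .
    . . . . . . . .
    . . . . . . . .
    . . . . . . . .
    . X . . . . . .
    . X X . . . . .
    . X X X . . . .
    . . X X X . . .
    . . . . . X . .
    . . . . . . . .
    . . . . . . . .

Final: 10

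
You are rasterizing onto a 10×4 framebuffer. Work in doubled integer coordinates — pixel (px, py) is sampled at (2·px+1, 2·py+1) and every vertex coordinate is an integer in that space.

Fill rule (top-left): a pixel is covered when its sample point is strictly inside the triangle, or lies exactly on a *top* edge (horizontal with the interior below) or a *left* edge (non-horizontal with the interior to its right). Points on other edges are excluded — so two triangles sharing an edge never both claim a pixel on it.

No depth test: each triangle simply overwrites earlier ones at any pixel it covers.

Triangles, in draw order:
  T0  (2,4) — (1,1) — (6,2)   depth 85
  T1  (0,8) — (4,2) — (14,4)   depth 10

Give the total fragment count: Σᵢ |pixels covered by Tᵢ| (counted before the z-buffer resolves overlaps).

T0:
  2·area = 14
  edge (2, 4)→(1, 1): d=(-1,-3) top-left  bias=+0
  edge (1, 1)→(6, 2): d=(5,1) right/bottom  bias=-1
  edge (6, 2)→(2, 4): d=(-4,2) right/bottom  bias=-1
    (0,0)@(1, 1): e=[0,0,14] → ·  [on edge]
    (1,1)@(3, 3): e=[4,8,2] → #
    (2,1)@(5, 3): e=[10,6,-2] → ·
    (5,1)@(11, 3): e=[28,0,-14] → ·  [on edge]
    (1,2)@(3, 5): e=[2,18,-6] → ·
    (1,3)@(3, 7): e=[0,28,-14] → ·  [on edge]
  covered (1 px):
    · · · · · · · · · ·
    · # · · · · · · · ·
    · · · · · · · · · ·
    · · · · · · · · · ·
T1:
  2·area = 68
  edge (0, 8)→(4, 2): d=(4,-6) top-left  bias=+0
  edge (4, 2)→(14, 4): d=(10,2) right/bottom  bias=-1
  edge (14, 4)→(0, 8): d=(-14,4) right/bottom  bias=-1
    (2,1)@(5, 3): e=[10,8,50] → #
    (3,1)@(7, 3): e=[22,4,42] → #
    (4,1)@(9, 3): e=[34,0,34] → ·  [on edge]
    (1,2)@(3, 5): e=[6,32,30] → #
    (4,2)@(9, 5): e=[42,20,6] → #
    (5,2)@(11, 5): e=[54,16,-2] → ·
    (9,2)@(19, 5): e=[102,0,-34] → ·  [on edge]
    (0,3)@(1, 7): e=[2,56,10] → #
    (2,3)@(5, 7): e=[26,48,-6] → ·
    (3,3)@(7, 7): e=[38,44,-14] → ·
    (4,3)@(9, 7): e=[50,40,-22] → ·
  covered (8 px):
    · · · · · · · · · ·
    · · # # · · · · · ·
    · # # # # · · · · ·
    # # · · · · · · · ·

Answer: 9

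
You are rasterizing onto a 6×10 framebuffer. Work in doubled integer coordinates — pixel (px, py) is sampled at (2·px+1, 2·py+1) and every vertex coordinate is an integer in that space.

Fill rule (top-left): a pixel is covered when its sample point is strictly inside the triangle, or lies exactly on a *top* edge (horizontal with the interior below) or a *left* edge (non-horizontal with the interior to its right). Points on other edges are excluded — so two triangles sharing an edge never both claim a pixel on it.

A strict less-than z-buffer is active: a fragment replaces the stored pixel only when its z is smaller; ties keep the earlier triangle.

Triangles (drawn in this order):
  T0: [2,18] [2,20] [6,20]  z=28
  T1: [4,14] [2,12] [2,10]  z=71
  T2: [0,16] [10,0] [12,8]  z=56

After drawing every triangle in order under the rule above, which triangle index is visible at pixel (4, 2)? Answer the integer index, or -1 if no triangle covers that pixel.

T0:
  2·area = 8  (B↔C swapped to make it positive)
  edge (2, 18)→(6, 20): d=(4,2) right/bottom  bias=-1
  edge (6, 20)→(2, 20): d=(-4,0) right/bottom  bias=-1
  edge (2, 20)→(2, 18): d=(0,-2) top-left  bias=+0
    (1,9)@(3, 19): e=[2,4,2] → #
    (2,9)@(5, 19): e=[-2,4,6] → ·
  covered (1 px):
    · · · · · ·
    · · · · · ·
    · · · · · ·
    · · · · · ·
    · · · · · ·
    · · · · · ·
    · · · · · ·
    · · · · · ·
    · · · · · ·
    · # · · · ·
T1:
  2·area = 4
  edge (4, 14)→(2, 12): d=(-2,-2) top-left  bias=+0
  edge (2, 12)→(2, 10): d=(0,-2) top-left  bias=+0
  edge (2, 10)→(4, 14): d=(2,4) right/bottom  bias=-1
    (0,5)@(1, 11): e=[0,-2,6] → ·  [on edge]
    (1,6)@(3, 13): e=[0,2,2] → #  [on edge]
    (2,6)@(5, 13): e=[4,6,-6] → ·
    (1,7)@(3, 15): e=[-4,2,6] → ·
    (2,7)@(5, 15): e=[0,6,-2] → ·  [on edge]
    (3,8)@(7, 17): e=[0,10,-6] → ·  [on edge]
    (4,9)@(9, 19): e=[0,14,-10] → ·  [on edge]
  covered (1 px):
    · · · · · ·
    · · · · · ·
    · · · · · ·
    · · · · · ·
    · · · · · ·
    · · · · · ·
    · # · · · ·
    · · · · · ·
    · · · · · ·
    · · · · · ·
T2:
  2·area = 112
  edge (0, 16)→(10, 0): d=(10,-16) top-left  bias=+0
  edge (10, 0)→(12, 8): d=(2,8) right/bottom  bias=-1
  edge (12, 8)→(0, 16): d=(-12,8) right/bottom  bias=-1
    (4,1)@(9, 3): e=[14,14,84] → #
    (5,1)@(11, 3): e=[46,-2,68] → ·
    (3,2)@(7, 5): e=[2,34,76] → #
    (5,2)@(11, 5): e=[66,2,44] → #
    (3,3)@(7, 7): e=[22,38,52] → #
    (2,4)@(5, 9): e=[10,58,44] → #
    (5,4)@(11, 9): e=[106,10,-4] → ·
    (2,5)@(5, 11): e=[30,62,20] → #
    (4,5)@(9, 11): e=[94,30,-12] → ·
    (1,6)@(3, 13): e=[18,82,12] → #
    (2,6)@(5, 13): e=[50,66,-4] → ·
    (3,6)@(7, 13): e=[82,50,-20] → ·
  covered (14 px):
    · · · · · ·
    · · · · # ·
    · · · # # #
    · · · # # #
    · · # # # ·
    · · # # · ·
    · # · · · ·
    # · · · · ·
    · · · · · ·
    · · · · · ·

Z-buffer (winner per pixel, '.' = empty):
  . . . . . .
  . . . . 2 .
  . . . 2 2 2
  . . . 2 2 2
  . . 2 2 2 .
  . . 2 2 . .
  . 2 . . . .
  2 . . . . .
  . . . . . .
  . 0 . . . .

Result: 2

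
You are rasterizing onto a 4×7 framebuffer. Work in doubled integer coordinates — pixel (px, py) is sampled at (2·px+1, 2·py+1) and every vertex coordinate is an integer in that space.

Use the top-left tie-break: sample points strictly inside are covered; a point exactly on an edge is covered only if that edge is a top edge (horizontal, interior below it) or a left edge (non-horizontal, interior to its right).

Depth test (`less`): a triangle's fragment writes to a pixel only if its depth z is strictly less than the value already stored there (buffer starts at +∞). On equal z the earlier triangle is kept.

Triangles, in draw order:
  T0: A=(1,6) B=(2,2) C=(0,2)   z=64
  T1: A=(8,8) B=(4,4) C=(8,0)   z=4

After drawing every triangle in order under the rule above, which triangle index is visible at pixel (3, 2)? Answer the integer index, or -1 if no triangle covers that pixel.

T0:
  2·area = 8  (B↔C swapped to make it positive)
  edge (1, 6)→(0, 2): d=(-1,-4) top-left  bias=+0
  edge (0, 2)→(2, 2): d=(2,0) top-left  bias=+0
  edge (2, 2)→(1, 6): d=(-1,4) right/bottom  bias=-1
    (0,1)@(1, 3): e=[3,2,3] → #
    (1,1)@(3, 3): e=[11,2,-5] → ·
    (0,2)@(1, 5): e=[1,6,1] → #
    (1,2)@(3, 5): e=[9,6,-7] → ·
    (0,3)@(1, 7): e=[-1,10,-1] → ·
  covered (2 px):
    · · · ·
    # · · ·
    # · · ·
    · · · ·
    · · · ·
    · · · ·
    · · · ·
T1:
  2·area = 32
  edge (8, 8)→(4, 4): d=(-4,-4) top-left  bias=+0
  edge (4, 4)→(8, 0): d=(4,-4) top-left  bias=+0
  edge (8, 0)→(8, 8): d=(0,8) right/bottom  bias=-1
    (0,0)@(1, 1): e=[0,-24,56] → ·  [on edge]
    (3,0)@(7, 1): e=[24,0,8] → #  [on edge]
    (1,1)@(3, 3): e=[0,-8,40] → ·  [on edge]
    (2,1)@(5, 3): e=[8,0,24] → #  [on edge]
    (1,2)@(3, 5): e=[-8,0,40] → ·  [on edge]
    (2,2)@(5, 5): e=[0,8,24] → #  [on edge]
    (0,3)@(1, 7): e=[-24,0,56] → ·  [on edge]
    (2,3)@(5, 7): e=[-8,16,24] → ·
    (3,3)@(7, 7): e=[0,24,8] → #  [on edge]
    (3,4)@(7, 9): e=[-8,32,8] → ·
  covered (6 px):
    · · · #
    · · # #
    · · # #
    · · · #
    · · · ·
    · · · ·
    · · · ·

Z-buffer (winner per pixel, '.' = empty):
  . . . 1
  0 . 1 1
  0 . 1 1
  . . . 1
  . . . .
  . . . .
  . . . .

Final: 1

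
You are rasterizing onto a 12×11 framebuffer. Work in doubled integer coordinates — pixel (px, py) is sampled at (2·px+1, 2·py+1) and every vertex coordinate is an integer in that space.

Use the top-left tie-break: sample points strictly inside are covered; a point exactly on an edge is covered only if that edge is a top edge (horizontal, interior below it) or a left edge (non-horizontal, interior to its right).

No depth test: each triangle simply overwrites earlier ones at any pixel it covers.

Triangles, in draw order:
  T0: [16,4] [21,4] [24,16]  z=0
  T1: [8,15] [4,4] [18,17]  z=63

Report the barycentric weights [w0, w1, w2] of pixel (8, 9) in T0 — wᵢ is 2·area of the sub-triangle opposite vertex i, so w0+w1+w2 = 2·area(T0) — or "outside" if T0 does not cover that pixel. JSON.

T0:
  2·area = 60
  edge (16, 4)→(21, 4): d=(5,0) top-left  bias=+0
  edge (21, 4)→(24, 16): d=(3,12) right/bottom  bias=-1
  edge (24, 16)→(16, 4): d=(-8,-12) top-left  bias=+0
    (8,2)@(17, 5): e=[5,51,4] → █
    (9,2)@(19, 5): e=[5,27,28] → █
    (10,2)@(21, 5): e=[5,3,52] → █
    (11,2)@(23, 5): e=[5,-21,76] → ·
    (8,3)@(17, 7): e=[15,57,-12] → ·
    (9,3)@(19, 7): e=[15,33,12] → █
    (11,3)@(23, 7): e=[15,-15,60] → ·
    (9,4)@(19, 9): e=[25,39,-4] → ·
    (10,4)@(21, 9): e=[25,15,20] → █
    (11,4)@(23, 9): e=[25,-9,44] → ·
    (10,5)@(21, 11): e=[35,21,4] → █
    (11,5)@(23, 11): e=[35,-3,28] → ·
  covered (8 px):
    · · · · · · · · · · · ·
    · · · · · · · · · · · ·
    · · · · · · · · █ █ █ ·
    · · · · · · · · · █ █ ·
    · · · · · · · · · · █ ·
    · · · · · · · · · · █ ·
    · · · · · · · · · · · █
    · · · · · · · · · · · ·
    · · · · · · · · · · · ·
    · · · · · · · · · · · ·
    · · · · · · · · · · · ·
T1:
  2·area = 102
  edge (8, 15)→(4, 4): d=(-4,-11) top-left  bias=+0
  edge (4, 4)→(18, 17): d=(14,13) right/bottom  bias=-1
  edge (18, 17)→(8, 15): d=(-10,-2) top-left  bias=+0
    (2,2)@(5, 5): e=[7,1,94] → █
    (3,2)@(7, 5): e=[29,-25,98] → ·
    (2,3)@(5, 7): e=[-1,29,74] → ·
    (3,3)@(7, 7): e=[21,3,78] → █
    (4,3)@(9, 7): e=[43,-23,82] → ·
    (3,4)@(7, 9): e=[13,31,58] → █
    (4,4)@(9, 9): e=[35,5,62] → █
    (5,4)@(11, 9): e=[57,-21,66] → ·
    (3,5)@(7, 11): e=[5,59,38] → █
    (5,5)@(11, 11): e=[49,7,46] → █
    (6,5)@(13, 11): e=[71,-19,50] → ·
    (3,6)@(7, 13): e=[-3,87,18] → ·
  covered (14 px):
    · · · · · · · · · · · ·
    · · · · · · · · · · · ·
    · · █ · · · · · · · · ·
    · · · █ · · · · · · · ·
    · · · █ █ · · · · · · ·
    · · · █ █ █ · · · · · ·
    · · · · █ █ █ · · · · ·
    · · · · █ █ █ █ · · · ·
    · · · · · · · · · · · ·
    · · · · · · · · · · · ·
    · · · · · · · · · · · ·

Final: "outside"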